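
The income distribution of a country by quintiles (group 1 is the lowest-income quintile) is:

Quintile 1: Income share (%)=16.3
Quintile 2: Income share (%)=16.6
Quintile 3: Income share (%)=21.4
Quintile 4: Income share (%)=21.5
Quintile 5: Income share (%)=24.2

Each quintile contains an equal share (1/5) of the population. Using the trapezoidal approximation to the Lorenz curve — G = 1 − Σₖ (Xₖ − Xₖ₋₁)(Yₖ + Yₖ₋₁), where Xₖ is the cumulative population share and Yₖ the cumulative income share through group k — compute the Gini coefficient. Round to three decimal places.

0.083

Cumulative income shares Yₖ: 0.1630, 0.3290, 0.5430, 0.7580, 1.0000
Σ (Xₖ−Xₖ₋₁)(Yₖ+Yₖ₋₁) = (1/5)(0.1630+0.0000) + (1/5)(0.3290+0.1630) + (1/5)(0.5430+0.3290) + (1/5)(0.7580+0.5430) + (1/5)(1.0000+0.7580)
  = 0.0326 + 0.0984 + 0.1744 + 0.2602 + 0.3516 = 0.9172
G = 1 − 0.9172 = 0.0828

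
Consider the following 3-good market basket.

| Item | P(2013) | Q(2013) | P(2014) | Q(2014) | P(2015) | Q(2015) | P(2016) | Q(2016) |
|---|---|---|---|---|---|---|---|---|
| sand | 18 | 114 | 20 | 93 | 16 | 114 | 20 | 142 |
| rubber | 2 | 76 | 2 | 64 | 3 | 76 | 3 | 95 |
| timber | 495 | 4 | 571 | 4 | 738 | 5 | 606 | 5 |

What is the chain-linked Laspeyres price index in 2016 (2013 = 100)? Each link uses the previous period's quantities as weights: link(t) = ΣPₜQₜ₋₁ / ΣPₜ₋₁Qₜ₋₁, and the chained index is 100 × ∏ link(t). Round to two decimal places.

Link 2013→2014:
ΣP(2014)Q(2013) = 20×114 + 2×76 + 571×4 = 2280 + 152 + 2284 = 4716
ΣP(2013)Q(2013) = 18×114 + 2×76 + 495×4 = 2052 + 152 + 1980 = 4184
link = 4716/4184 = 1.127151
Link 2014→2015:
ΣP(2015)Q(2014) = 16×93 + 3×64 + 738×4 = 1488 + 192 + 2952 = 4632
ΣP(2014)Q(2014) = 20×93 + 2×64 + 571×4 = 1860 + 128 + 2284 = 4272
link = 4632/4272 = 1.084270
Link 2015→2016:
ΣP(2016)Q(2015) = 20×114 + 3×76 + 606×5 = 2280 + 228 + 3030 = 5538
ΣP(2015)Q(2015) = 16×114 + 3×76 + 738×5 = 1824 + 228 + 3690 = 5742
link = 5538/5742 = 0.964472
Chained index = 100 × 1.127151 × 1.084270 × 0.964472 = 117.8716

117.87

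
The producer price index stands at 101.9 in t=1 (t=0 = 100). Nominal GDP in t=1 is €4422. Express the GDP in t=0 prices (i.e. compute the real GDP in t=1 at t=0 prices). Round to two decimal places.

Real = Nominal ÷ (Index/100) = 4422 ÷ (101.9/100)
     = 4422 ÷ 1.019 = 4339.5486

4339.55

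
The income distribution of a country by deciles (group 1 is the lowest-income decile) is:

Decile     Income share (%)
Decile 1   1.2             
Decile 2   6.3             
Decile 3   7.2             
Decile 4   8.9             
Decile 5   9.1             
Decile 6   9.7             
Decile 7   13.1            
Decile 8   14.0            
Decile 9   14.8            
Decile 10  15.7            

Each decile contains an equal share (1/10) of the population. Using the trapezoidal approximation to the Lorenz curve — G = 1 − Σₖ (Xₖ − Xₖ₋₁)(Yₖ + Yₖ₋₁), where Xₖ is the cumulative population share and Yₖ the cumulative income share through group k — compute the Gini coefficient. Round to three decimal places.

Cumulative income shares Yₖ: 0.0120, 0.0750, 0.1470, 0.2360, 0.3270, 0.4240, 0.5550, 0.6950, 0.8430, 1.0000
Σ (Xₖ−Xₖ₋₁)(Yₖ+Yₖ₋₁) = (1/10)(0.0120+0.0000) + (1/10)(0.0750+0.0120) + (1/10)(0.1470+0.0750) + (1/10)(0.2360+0.1470) + (1/10)(0.3270+0.2360) + (1/10)(0.4240+0.3270) + (1/10)(0.5550+0.4240) + (1/10)(0.6950+0.5550) + (1/10)(0.8430+0.6950) + (1/10)(1.0000+0.8430)
  = 0.0012 + 0.0087 + 0.0222 + 0.0383 + 0.0563 + 0.0751 + 0.0979 + 0.1250 + 0.1538 + 0.1843 = 0.7628
G = 1 − 0.7628 = 0.2372

0.237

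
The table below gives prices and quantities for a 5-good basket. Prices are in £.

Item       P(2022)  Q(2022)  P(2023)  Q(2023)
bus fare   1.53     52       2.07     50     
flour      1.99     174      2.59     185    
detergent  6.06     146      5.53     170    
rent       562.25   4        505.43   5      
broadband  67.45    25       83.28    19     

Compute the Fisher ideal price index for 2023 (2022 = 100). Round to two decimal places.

102.70

Laspeyres component (base-period weights):
ΣP(2023)Q(2022) = 2.07×52 + 2.59×174 + 5.53×146 + 505.43×4 + 83.28×25 = 107.64 + 450.66 + 807.38 + 2021.72 + 2082 = 5469.4
ΣP(2022)Q(2022) = 1.53×52 + 1.99×174 + 6.06×146 + 562.25×4 + 67.45×25 = 79.56 + 346.26 + 884.76 + 2249 + 1686.25 = 5245.83
L = 5469.4 / 5245.83 × 100 = 104.2619
Paasche component (current-period weights):
ΣP(2023)Q(2023) = 2.07×50 + 2.59×185 + 5.53×170 + 505.43×5 + 83.28×19 = 103.5 + 479.15 + 940.1 + 2527.15 + 1582.32 = 5632.22
ΣP(2022)Q(2023) = 1.53×50 + 1.99×185 + 6.06×170 + 562.25×5 + 67.45×19 = 76.5 + 368.15 + 1030.2 + 2811.25 + 1281.55 = 5567.65
P = 5632.22 / 5567.65 × 100 = 101.1597
Fisher = √(L × P) = √(104.2619 × 101.1597) = 102.6991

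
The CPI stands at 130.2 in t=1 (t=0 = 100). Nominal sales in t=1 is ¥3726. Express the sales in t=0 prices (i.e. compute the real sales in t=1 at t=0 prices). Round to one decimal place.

Real = Nominal ÷ (Index/100) = 3726 ÷ (130.2/100)
     = 3726 ÷ 1.302 = 2861.7512

2861.8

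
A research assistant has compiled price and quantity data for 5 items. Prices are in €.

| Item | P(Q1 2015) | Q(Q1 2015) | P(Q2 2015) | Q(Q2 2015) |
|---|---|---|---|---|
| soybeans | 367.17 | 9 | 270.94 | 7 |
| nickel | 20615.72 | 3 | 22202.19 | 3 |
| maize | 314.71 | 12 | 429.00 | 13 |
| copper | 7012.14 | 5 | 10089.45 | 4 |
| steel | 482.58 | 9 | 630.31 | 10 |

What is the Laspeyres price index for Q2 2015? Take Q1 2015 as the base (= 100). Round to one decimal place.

120.3

Laspeyres price index uses base-period quantities as weights.
ΣP(Q2 2015)·Q(Q1 2015) = 270.94×9 + 22202.19×3 + 429.00×12 + 10089.45×5 + 630.31×9 = 2438.46 + 66606.57 + 5148 + 50447.25 + 5672.79 = 130313.07
ΣP(Q1 2015)·Q(Q1 2015) = 367.17×9 + 20615.72×3 + 314.71×12 + 7012.14×5 + 482.58×9 = 3304.53 + 61847.16 + 3776.52 + 35060.7 + 4343.22 = 108332.13
Index = 130313.07 / 108332.13 × 100 = 120.2903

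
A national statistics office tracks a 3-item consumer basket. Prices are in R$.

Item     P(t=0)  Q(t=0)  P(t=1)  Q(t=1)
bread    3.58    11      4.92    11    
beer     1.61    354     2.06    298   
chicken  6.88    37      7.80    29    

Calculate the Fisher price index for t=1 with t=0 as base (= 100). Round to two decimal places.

124.25

Laspeyres component (base-period weights):
ΣP(t=1)Q(t=0) = 4.92×11 + 2.06×354 + 7.80×37 = 54.12 + 729.24 + 288.6 = 1071.96
ΣP(t=0)Q(t=0) = 3.58×11 + 1.61×354 + 6.88×37 = 39.38 + 569.94 + 254.56 = 863.88
L = 1071.96 / 863.88 × 100 = 124.0867
Paasche component (current-period weights):
ΣP(t=1)Q(t=1) = 4.92×11 + 2.06×298 + 7.80×29 = 54.12 + 613.88 + 226.2 = 894.2
ΣP(t=0)Q(t=1) = 3.58×11 + 1.61×298 + 6.88×29 = 39.38 + 479.78 + 199.52 = 718.68
P = 894.2 / 718.68 × 100 = 124.4226
Fisher = √(L × P) = √(124.0867 × 124.4226) = 124.2545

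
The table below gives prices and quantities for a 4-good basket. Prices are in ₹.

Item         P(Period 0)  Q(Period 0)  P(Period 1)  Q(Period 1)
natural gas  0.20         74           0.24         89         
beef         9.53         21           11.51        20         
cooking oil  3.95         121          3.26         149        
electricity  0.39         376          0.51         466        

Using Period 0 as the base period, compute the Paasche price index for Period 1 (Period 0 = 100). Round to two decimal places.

99.62

Paasche price index uses current-period quantities as weights.
ΣP(Period 1)·Q(Period 1) = 0.24×89 + 11.51×20 + 3.26×149 + 0.51×466 = 21.36 + 230.2 + 485.74 + 237.66 = 974.96
ΣP(Period 0)·Q(Period 1) = 0.20×89 + 9.53×20 + 3.95×149 + 0.39×466 = 17.8 + 190.6 + 588.55 + 181.74 = 978.69
Index = 974.96 / 978.69 × 100 = 99.6189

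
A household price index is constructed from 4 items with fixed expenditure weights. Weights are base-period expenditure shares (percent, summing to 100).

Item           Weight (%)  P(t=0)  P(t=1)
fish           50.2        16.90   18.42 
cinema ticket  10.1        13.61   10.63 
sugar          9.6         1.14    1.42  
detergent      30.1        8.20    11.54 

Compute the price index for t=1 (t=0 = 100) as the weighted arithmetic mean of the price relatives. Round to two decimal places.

fish: 50.2 × (18.42/16.90) = 50.2 × 1.089941 = 54.7150
cinema ticket: 10.1 × (10.63/13.61) = 10.1 × 0.781043 = 7.8885
sugar: 9.6 × (1.42/1.14) = 9.6 × 1.245614 = 11.9579
detergent: 30.1 × (11.54/8.20) = 30.1 × 1.407317 = 42.3602
Index = Σ wᵢ·(p₁ᵢ/p₀ᵢ) = 54.7150 + 7.8885 + 11.9579 + 42.3602 = 116.9217

116.92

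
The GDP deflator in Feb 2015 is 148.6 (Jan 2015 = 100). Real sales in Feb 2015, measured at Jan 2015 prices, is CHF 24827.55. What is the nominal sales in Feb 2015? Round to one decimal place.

36893.7

Nominal = Real × (Index/100) = 24827.55 × (148.6/100)
        = 24827.55 × 1.486 = 36893.7393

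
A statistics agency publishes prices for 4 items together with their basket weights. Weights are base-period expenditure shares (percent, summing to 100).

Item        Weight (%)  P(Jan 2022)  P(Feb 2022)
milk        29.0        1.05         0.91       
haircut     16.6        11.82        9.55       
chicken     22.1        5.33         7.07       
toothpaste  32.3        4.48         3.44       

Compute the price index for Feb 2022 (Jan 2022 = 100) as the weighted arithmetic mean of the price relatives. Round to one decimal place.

92.7

milk: 29.0 × (0.91/1.05) = 29.0 × 0.866667 = 25.1333
haircut: 16.6 × (9.55/11.82) = 16.6 × 0.807953 = 13.4120
chicken: 22.1 × (7.07/5.33) = 22.1 × 1.326454 = 29.3146
toothpaste: 32.3 × (3.44/4.48) = 32.3 × 0.767857 = 24.8018
Index = Σ wᵢ·(p₁ᵢ/p₀ᵢ) = 25.1333 + 13.4120 + 29.3146 + 24.8018 = 92.6618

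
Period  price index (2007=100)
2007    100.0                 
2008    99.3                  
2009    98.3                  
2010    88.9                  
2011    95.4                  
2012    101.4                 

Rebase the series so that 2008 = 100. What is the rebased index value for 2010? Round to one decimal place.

Rebased(2010) = 88.9 / 99.3 × 100 = 89.5267

89.5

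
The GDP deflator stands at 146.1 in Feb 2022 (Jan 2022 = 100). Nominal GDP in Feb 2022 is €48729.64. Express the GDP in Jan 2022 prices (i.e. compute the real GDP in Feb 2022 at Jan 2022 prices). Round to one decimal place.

Real = Nominal ÷ (Index/100) = 48729.64 ÷ (146.1/100)
     = 48729.64 ÷ 1.461 = 33353.6208

33353.6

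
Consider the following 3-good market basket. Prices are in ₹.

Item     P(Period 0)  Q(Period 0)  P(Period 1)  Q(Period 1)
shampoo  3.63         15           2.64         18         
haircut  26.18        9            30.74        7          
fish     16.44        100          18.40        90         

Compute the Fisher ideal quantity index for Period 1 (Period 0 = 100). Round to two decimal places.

89.17

Laspeyres component (base-period weights):
ΣP(Period 0)Q(Period 1) = 3.63×18 + 26.18×7 + 16.44×90 = 65.34 + 183.26 + 1479.6 = 1728.2
ΣP(Period 0)Q(Period 0) = 3.63×15 + 26.18×9 + 16.44×100 = 54.45 + 235.62 + 1644 = 1934.07
L = 1728.2 / 1934.07 × 100 = 89.3556
Paasche component (current-period weights):
ΣP(Period 1)Q(Period 1) = 2.64×18 + 30.74×7 + 18.40×90 = 47.52 + 215.18 + 1656 = 1918.7
ΣP(Period 1)Q(Period 0) = 2.64×15 + 30.74×9 + 18.40×100 = 39.6 + 276.66 + 1840 = 2156.26
P = 1918.7 / 2156.26 × 100 = 88.9828
Fisher = √(L × P) = √(89.3556 × 88.9828) = 89.1690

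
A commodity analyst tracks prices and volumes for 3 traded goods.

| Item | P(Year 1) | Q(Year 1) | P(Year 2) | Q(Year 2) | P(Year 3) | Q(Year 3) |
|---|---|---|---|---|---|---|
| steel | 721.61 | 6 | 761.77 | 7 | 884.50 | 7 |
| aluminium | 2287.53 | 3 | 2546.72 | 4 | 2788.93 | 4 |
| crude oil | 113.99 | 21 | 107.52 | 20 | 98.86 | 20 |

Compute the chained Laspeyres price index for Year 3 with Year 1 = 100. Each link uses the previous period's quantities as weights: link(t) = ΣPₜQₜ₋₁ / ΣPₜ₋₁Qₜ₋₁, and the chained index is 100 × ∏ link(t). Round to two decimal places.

116.47

Link Year 1→Year 2:
ΣP(Year 2)Q(Year 1) = 761.77×6 + 2546.72×3 + 107.52×21 = 4570.62 + 7640.16 + 2257.92 = 14468.7
ΣP(Year 1)Q(Year 1) = 721.61×6 + 2287.53×3 + 113.99×21 = 4329.66 + 6862.59 + 2393.79 = 13586.04
link = 14468.7/13586.04 = 1.064968
Link Year 2→Year 3:
ΣP(Year 3)Q(Year 2) = 884.50×7 + 2788.93×4 + 98.86×20 = 6191.5 + 11155.72 + 1977.2 = 19324.42
ΣP(Year 2)Q(Year 2) = 761.77×7 + 2546.72×4 + 107.52×20 = 5332.39 + 10186.88 + 2150.4 = 17669.67
link = 19324.42/17669.67 = 1.093649
Chained index = 100 × 1.064968 × 1.093649 = 116.4702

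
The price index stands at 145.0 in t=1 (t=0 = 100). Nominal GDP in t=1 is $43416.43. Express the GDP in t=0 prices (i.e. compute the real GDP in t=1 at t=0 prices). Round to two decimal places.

Real = Nominal ÷ (Index/100) = 43416.43 ÷ (145.0/100)
     = 43416.43 ÷ 1.450 = 29942.3655

29942.37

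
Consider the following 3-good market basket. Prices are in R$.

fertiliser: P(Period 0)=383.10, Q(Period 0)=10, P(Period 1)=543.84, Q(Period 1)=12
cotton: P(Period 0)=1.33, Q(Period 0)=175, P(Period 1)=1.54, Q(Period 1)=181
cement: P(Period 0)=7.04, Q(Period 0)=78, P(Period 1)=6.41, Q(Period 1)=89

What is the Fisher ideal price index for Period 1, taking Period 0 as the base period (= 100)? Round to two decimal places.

134.77

Laspeyres component (base-period weights):
ΣP(Period 1)Q(Period 0) = 543.84×10 + 1.54×175 + 6.41×78 = 5438.4 + 269.5 + 499.98 = 6207.88
ΣP(Period 0)Q(Period 0) = 383.10×10 + 1.33×175 + 7.04×78 = 3831 + 232.75 + 549.12 = 4612.87
L = 6207.88 / 4612.87 × 100 = 134.5774
Paasche component (current-period weights):
ΣP(Period 1)Q(Period 1) = 543.84×12 + 1.54×181 + 6.41×89 = 6526.08 + 278.74 + 570.49 = 7375.31
ΣP(Period 0)Q(Period 1) = 383.10×12 + 1.33×181 + 7.04×89 = 4597.2 + 240.73 + 626.56 = 5464.49
P = 7375.31 / 5464.49 × 100 = 134.9679
Fisher = √(L × P) = √(134.5774 × 134.9679) = 134.7725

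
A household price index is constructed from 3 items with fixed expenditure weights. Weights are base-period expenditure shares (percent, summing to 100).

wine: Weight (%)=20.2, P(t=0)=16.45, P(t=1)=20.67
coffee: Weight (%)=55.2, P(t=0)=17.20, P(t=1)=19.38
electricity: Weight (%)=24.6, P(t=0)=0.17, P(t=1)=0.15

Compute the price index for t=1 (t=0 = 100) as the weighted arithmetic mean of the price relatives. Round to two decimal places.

109.28

wine: 20.2 × (20.67/16.45) = 20.2 × 1.256535 = 25.3820
coffee: 55.2 × (19.38/17.20) = 55.2 × 1.126744 = 62.1963
electricity: 24.6 × (0.15/0.17) = 24.6 × 0.882353 = 21.7059
Index = Σ wᵢ·(p₁ᵢ/p₀ᵢ) = 25.3820 + 62.1963 + 21.7059 = 109.2842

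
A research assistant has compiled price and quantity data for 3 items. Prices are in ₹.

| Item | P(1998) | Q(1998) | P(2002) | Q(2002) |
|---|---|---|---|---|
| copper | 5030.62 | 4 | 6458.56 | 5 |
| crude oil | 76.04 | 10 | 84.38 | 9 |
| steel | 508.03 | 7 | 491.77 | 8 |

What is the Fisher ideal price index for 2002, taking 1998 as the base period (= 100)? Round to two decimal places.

123.47

Laspeyres component (base-period weights):
ΣP(2002)Q(1998) = 6458.56×4 + 84.38×10 + 491.77×7 = 25834.24 + 843.8 + 3442.39 = 30120.43
ΣP(1998)Q(1998) = 5030.62×4 + 76.04×10 + 508.03×7 = 20122.48 + 760.4 + 3556.21 = 24439.09
L = 30120.43 / 24439.09 × 100 = 123.2469
Paasche component (current-period weights):
ΣP(2002)Q(2002) = 6458.56×5 + 84.38×9 + 491.77×8 = 32292.8 + 759.42 + 3934.16 = 36986.38
ΣP(1998)Q(2002) = 5030.62×5 + 76.04×9 + 508.03×8 = 25153.1 + 684.36 + 4064.24 = 29901.7
P = 36986.38 / 29901.7 × 100 = 123.6932
Fisher = √(L × P) = √(123.2469 × 123.6932) = 123.4699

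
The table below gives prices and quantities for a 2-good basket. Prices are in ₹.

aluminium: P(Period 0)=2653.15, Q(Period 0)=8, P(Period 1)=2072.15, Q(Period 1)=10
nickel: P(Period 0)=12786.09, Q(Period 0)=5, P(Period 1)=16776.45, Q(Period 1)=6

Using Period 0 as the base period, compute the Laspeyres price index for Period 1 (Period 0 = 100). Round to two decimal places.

117.97

Laspeyres price index uses base-period quantities as weights.
ΣP(Period 1)·Q(Period 0) = 2072.15×8 + 16776.45×5 = 16577.2 + 83882.25 = 100459.45
ΣP(Period 0)·Q(Period 0) = 2653.15×8 + 12786.09×5 = 21225.2 + 63930.45 = 85155.65
Index = 100459.45 / 85155.65 × 100 = 117.9716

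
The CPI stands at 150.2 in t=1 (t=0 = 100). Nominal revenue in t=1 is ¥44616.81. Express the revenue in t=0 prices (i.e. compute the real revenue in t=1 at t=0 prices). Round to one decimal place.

Real = Nominal ÷ (Index/100) = 44616.81 ÷ (150.2/100)
     = 44616.81 ÷ 1.502 = 29704.9334

29704.9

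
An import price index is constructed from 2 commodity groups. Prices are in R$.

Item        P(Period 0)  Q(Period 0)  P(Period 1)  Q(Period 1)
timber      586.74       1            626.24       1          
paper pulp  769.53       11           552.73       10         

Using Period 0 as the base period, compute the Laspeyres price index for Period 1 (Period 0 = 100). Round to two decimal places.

Laspeyres price index uses base-period quantities as weights.
ΣP(Period 1)·Q(Period 0) = 626.24×1 + 552.73×11 = 626.24 + 6080.03 = 6706.27
ΣP(Period 0)·Q(Period 0) = 586.74×1 + 769.53×11 = 586.74 + 8464.83 = 9051.57
Index = 6706.27 / 9051.57 × 100 = 74.0896

74.09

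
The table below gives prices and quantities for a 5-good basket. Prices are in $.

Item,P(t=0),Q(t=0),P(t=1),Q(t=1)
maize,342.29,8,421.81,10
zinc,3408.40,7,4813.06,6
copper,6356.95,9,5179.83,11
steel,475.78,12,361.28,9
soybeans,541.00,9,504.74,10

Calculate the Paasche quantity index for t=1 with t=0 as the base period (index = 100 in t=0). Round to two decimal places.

Paasche quantity index uses current-period prices as weights.
ΣP(t=1)·Q(t=1) = 421.81×10 + 4813.06×6 + 5179.83×11 + 361.28×9 + 504.74×10 = 4218.1 + 28878.36 + 56978.13 + 3251.52 + 5047.4 = 98373.51
ΣP(t=1)·Q(t=0) = 421.81×8 + 4813.06×7 + 5179.83×9 + 361.28×12 + 504.74×9 = 3374.48 + 33691.42 + 46618.47 + 4335.36 + 4542.66 = 92562.39
Index = 98373.51 / 92562.39 × 100 = 106.2781

106.28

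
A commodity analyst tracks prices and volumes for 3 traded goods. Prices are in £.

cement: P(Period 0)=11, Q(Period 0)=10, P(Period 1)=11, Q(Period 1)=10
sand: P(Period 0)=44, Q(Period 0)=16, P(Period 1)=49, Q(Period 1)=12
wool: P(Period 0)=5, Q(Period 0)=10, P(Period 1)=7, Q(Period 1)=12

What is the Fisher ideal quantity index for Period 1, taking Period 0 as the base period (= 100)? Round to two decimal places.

80.95

Laspeyres component (base-period weights):
ΣP(Period 0)Q(Period 1) = 11×10 + 44×12 + 5×12 = 110 + 528 + 60 = 698
ΣP(Period 0)Q(Period 0) = 11×10 + 44×16 + 5×10 = 110 + 704 + 50 = 864
L = 698 / 864 × 100 = 80.7870
Paasche component (current-period weights):
ΣP(Period 1)Q(Period 1) = 11×10 + 49×12 + 7×12 = 110 + 588 + 84 = 782
ΣP(Period 1)Q(Period 0) = 11×10 + 49×16 + 7×10 = 110 + 784 + 70 = 964
P = 782 / 964 × 100 = 81.1203
Fisher = √(L × P) = √(80.7870 × 81.1203) = 80.9535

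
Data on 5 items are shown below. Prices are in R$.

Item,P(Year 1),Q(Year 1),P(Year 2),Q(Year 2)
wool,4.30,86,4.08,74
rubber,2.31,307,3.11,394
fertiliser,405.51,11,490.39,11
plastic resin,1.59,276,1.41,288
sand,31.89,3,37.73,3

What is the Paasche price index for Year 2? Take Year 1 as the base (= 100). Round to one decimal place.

Paasche price index uses current-period quantities as weights.
ΣP(Year 2)·Q(Year 2) = 4.08×74 + 3.11×394 + 490.39×11 + 1.41×288 + 37.73×3 = 301.92 + 1225.34 + 5394.29 + 406.08 + 113.19 = 7440.82
ΣP(Year 1)·Q(Year 2) = 4.30×74 + 2.31×394 + 405.51×11 + 1.59×288 + 31.89×3 = 318.2 + 910.14 + 4460.61 + 457.92 + 95.67 = 6242.54
Index = 7440.82 / 6242.54 × 100 = 119.1954

119.2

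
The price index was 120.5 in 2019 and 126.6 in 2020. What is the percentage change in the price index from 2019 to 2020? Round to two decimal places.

Change = (126.6 − 120.5) / 120.5 × 100
       = 6.1 / 120.5 × 100 = 5.0622%

5.06%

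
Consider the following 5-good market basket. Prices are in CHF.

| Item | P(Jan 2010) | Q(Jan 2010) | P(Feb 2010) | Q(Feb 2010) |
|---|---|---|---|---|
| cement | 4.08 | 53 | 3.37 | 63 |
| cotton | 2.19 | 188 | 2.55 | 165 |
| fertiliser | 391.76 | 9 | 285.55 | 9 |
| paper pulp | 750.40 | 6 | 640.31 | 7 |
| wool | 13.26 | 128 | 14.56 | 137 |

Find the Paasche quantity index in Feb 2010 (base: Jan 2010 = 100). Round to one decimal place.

Paasche quantity index uses current-period prices as weights.
ΣP(Feb 2010)·Q(Feb 2010) = 3.37×63 + 2.55×165 + 285.55×9 + 640.31×7 + 14.56×137 = 212.31 + 420.75 + 2569.95 + 4482.17 + 1994.72 = 9679.9
ΣP(Feb 2010)·Q(Jan 2010) = 3.37×53 + 2.55×188 + 285.55×9 + 640.31×6 + 14.56×128 = 178.61 + 479.4 + 2569.95 + 3841.86 + 1863.68 = 8933.5
Index = 9679.9 / 8933.5 × 100 = 108.3551

108.4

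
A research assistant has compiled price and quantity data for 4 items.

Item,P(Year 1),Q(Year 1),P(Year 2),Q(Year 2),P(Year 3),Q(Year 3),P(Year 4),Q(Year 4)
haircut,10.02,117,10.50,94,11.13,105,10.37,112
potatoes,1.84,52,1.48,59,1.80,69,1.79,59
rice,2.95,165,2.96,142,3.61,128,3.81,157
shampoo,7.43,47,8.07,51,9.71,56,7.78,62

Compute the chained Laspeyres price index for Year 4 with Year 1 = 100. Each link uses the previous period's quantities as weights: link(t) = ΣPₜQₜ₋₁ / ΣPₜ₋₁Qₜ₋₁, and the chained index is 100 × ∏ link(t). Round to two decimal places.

108.75

Link Year 1→Year 2:
ΣP(Year 2)Q(Year 1) = 10.50×117 + 1.48×52 + 2.96×165 + 8.07×47 = 1228.5 + 76.96 + 488.4 + 379.29 = 2173.15
ΣP(Year 1)Q(Year 1) = 10.02×117 + 1.84×52 + 2.95×165 + 7.43×47 = 1172.34 + 95.68 + 486.75 + 349.21 = 2103.98
link = 2173.15/2103.98 = 1.032876
Link Year 2→Year 3:
ΣP(Year 3)Q(Year 2) = 11.13×94 + 1.80×59 + 3.61×142 + 9.71×51 = 1046.22 + 106.2 + 512.62 + 495.21 = 2160.25
ΣP(Year 2)Q(Year 2) = 10.50×94 + 1.48×59 + 2.96×142 + 8.07×51 = 987 + 87.32 + 420.32 + 411.57 = 1906.21
link = 2160.25/1906.21 = 1.133270
Link Year 3→Year 4:
ΣP(Year 4)Q(Year 3) = 10.37×105 + 1.79×69 + 3.81×128 + 7.78×56 = 1088.85 + 123.51 + 487.68 + 435.68 = 2135.72
ΣP(Year 3)Q(Year 3) = 11.13×105 + 1.80×69 + 3.61×128 + 9.71×56 = 1168.65 + 124.2 + 462.08 + 543.76 = 2298.69
link = 2135.72/2298.69 = 0.929103
Chained index = 100 × 1.032876 × 1.133270 × 0.929103 = 108.7540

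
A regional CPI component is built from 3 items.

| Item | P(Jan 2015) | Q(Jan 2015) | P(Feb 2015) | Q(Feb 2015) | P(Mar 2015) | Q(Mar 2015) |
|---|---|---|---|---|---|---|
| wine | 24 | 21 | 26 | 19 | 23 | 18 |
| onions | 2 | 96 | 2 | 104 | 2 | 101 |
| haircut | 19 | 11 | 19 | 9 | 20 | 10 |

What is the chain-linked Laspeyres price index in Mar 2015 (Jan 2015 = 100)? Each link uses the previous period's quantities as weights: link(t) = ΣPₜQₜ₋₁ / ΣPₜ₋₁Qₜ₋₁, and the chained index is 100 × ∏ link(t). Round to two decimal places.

Link Jan 2015→Feb 2015:
ΣP(Feb 2015)Q(Jan 2015) = 26×21 + 2×96 + 19×11 = 546 + 192 + 209 = 947
ΣP(Jan 2015)Q(Jan 2015) = 24×21 + 2×96 + 19×11 = 504 + 192 + 209 = 905
link = 947/905 = 1.046409
Link Feb 2015→Mar 2015:
ΣP(Mar 2015)Q(Feb 2015) = 23×19 + 2×104 + 20×9 = 437 + 208 + 180 = 825
ΣP(Feb 2015)Q(Feb 2015) = 26×19 + 2×104 + 19×9 = 494 + 208 + 171 = 873
link = 825/873 = 0.945017
Chained index = 100 × 1.046409 × 0.945017 = 98.8874

98.89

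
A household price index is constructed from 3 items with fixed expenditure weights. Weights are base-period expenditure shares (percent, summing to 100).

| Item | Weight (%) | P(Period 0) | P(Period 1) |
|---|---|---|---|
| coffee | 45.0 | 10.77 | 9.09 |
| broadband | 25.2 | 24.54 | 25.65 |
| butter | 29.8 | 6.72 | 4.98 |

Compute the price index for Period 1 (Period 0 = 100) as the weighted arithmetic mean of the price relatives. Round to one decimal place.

86.4

coffee: 45.0 × (9.09/10.77) = 45.0 × 0.844011 = 37.9805
broadband: 25.2 × (25.65/24.54) = 25.2 × 1.045232 = 26.3399
butter: 29.8 × (4.98/6.72) = 29.8 × 0.741071 = 22.0839
Index = Σ wᵢ·(p₁ᵢ/p₀ᵢ) = 37.9805 + 26.3399 + 22.0839 = 86.4043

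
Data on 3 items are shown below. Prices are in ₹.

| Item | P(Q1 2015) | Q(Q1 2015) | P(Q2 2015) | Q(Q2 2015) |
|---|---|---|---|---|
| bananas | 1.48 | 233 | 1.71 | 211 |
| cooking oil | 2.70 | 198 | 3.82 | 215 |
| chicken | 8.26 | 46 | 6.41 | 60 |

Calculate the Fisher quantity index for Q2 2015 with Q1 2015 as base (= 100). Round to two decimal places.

109.15

Laspeyres component (base-period weights):
ΣP(Q1 2015)Q(Q2 2015) = 1.48×211 + 2.70×215 + 8.26×60 = 312.28 + 580.5 + 495.6 = 1388.38
ΣP(Q1 2015)Q(Q1 2015) = 1.48×233 + 2.70×198 + 8.26×46 = 344.84 + 534.6 + 379.96 = 1259.4
L = 1388.38 / 1259.4 × 100 = 110.2414
Paasche component (current-period weights):
ΣP(Q2 2015)Q(Q2 2015) = 1.71×211 + 3.82×215 + 6.41×60 = 360.81 + 821.3 + 384.6 = 1566.71
ΣP(Q2 2015)Q(Q1 2015) = 1.71×233 + 3.82×198 + 6.41×46 = 398.43 + 756.36 + 294.86 = 1449.65
P = 1566.71 / 1449.65 × 100 = 108.0751
Fisher = √(L × P) = √(110.2414 × 108.0751) = 109.1528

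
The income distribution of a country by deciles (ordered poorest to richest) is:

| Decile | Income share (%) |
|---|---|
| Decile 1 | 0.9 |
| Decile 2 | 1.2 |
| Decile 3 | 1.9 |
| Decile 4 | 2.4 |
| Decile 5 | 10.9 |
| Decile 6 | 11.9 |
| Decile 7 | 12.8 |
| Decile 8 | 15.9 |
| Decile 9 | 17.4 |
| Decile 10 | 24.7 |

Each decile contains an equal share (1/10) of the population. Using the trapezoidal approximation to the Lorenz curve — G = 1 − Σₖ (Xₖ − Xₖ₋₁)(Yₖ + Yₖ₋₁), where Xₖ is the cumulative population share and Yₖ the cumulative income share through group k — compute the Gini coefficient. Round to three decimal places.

0.430

Cumulative income shares Yₖ: 0.0090, 0.0210, 0.0400, 0.0640, 0.1730, 0.2920, 0.4200, 0.5790, 0.7530, 1.0000
Σ (Xₖ−Xₖ₋₁)(Yₖ+Yₖ₋₁) = (1/10)(0.0090+0.0000) + (1/10)(0.0210+0.0090) + (1/10)(0.0400+0.0210) + (1/10)(0.0640+0.0400) + (1/10)(0.1730+0.0640) + (1/10)(0.2920+0.1730) + (1/10)(0.4200+0.2920) + (1/10)(0.5790+0.4200) + (1/10)(0.7530+0.5790) + (1/10)(1.0000+0.7530)
  = 0.0009 + 0.0030 + 0.0061 + 0.0104 + 0.0237 + 0.0465 + 0.0712 + 0.0999 + 0.1332 + 0.1753 = 0.5702
G = 1 − 0.5702 = 0.4298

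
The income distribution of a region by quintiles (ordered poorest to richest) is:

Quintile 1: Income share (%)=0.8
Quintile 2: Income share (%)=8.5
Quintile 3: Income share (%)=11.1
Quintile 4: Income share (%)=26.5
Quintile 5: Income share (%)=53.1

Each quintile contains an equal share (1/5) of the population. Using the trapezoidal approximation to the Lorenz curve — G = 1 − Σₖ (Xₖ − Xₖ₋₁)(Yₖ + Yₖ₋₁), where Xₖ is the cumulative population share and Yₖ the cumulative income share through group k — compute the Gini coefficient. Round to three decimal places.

Cumulative income shares Yₖ: 0.0080, 0.0930, 0.2040, 0.4690, 1.0000
Σ (Xₖ−Xₖ₋₁)(Yₖ+Yₖ₋₁) = (1/5)(0.0080+0.0000) + (1/5)(0.0930+0.0080) + (1/5)(0.2040+0.0930) + (1/5)(0.4690+0.2040) + (1/5)(1.0000+0.4690)
  = 0.0016 + 0.0202 + 0.0594 + 0.1346 + 0.2938 = 0.5096
G = 1 − 0.5096 = 0.4904

0.490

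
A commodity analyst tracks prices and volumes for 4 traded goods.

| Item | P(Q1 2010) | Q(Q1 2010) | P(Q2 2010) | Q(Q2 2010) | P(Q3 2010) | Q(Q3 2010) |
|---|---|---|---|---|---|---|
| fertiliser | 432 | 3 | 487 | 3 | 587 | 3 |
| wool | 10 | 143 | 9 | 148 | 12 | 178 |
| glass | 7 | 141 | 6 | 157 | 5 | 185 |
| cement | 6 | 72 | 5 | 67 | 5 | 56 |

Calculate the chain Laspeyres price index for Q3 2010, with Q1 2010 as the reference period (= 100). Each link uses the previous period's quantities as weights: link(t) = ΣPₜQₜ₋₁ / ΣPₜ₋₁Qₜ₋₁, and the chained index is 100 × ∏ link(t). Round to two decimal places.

Link Q1 2010→Q2 2010:
ΣP(Q2 2010)Q(Q1 2010) = 487×3 + 9×143 + 6×141 + 5×72 = 1461 + 1287 + 846 + 360 = 3954
ΣP(Q1 2010)Q(Q1 2010) = 432×3 + 10×143 + 7×141 + 6×72 = 1296 + 1430 + 987 + 432 = 4145
link = 3954/4145 = 0.953920
Link Q2 2010→Q3 2010:
ΣP(Q3 2010)Q(Q2 2010) = 587×3 + 12×148 + 5×157 + 5×67 = 1761 + 1776 + 785 + 335 = 4657
ΣP(Q2 2010)Q(Q2 2010) = 487×3 + 9×148 + 6×157 + 5×67 = 1461 + 1332 + 942 + 335 = 4070
link = 4657/4070 = 1.144226
Chained index = 100 × 0.953920 × 1.144226 = 109.1501

109.15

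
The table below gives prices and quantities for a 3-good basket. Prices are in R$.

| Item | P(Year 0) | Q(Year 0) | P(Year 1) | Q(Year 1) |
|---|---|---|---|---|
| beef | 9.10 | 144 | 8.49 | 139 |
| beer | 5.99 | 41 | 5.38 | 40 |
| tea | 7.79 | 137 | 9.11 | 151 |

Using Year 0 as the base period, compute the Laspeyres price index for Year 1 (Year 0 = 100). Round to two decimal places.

Laspeyres price index uses base-period quantities as weights.
ΣP(Year 1)·Q(Year 0) = 8.49×144 + 5.38×41 + 9.11×137 = 1222.56 + 220.58 + 1248.07 = 2691.21
ΣP(Year 0)·Q(Year 0) = 9.10×144 + 5.99×41 + 7.79×137 = 1310.4 + 245.59 + 1067.23 = 2623.22
Index = 2691.21 / 2623.22 × 100 = 102.5919

102.59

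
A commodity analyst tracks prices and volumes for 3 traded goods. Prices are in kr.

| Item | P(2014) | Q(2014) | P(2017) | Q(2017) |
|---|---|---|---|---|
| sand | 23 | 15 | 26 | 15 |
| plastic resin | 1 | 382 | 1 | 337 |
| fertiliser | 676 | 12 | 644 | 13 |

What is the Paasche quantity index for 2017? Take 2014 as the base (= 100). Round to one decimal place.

Paasche quantity index uses current-period prices as weights.
ΣP(2017)·Q(2017) = 26×15 + 1×337 + 644×13 = 390 + 337 + 8372 = 9099
ΣP(2017)·Q(2014) = 26×15 + 1×382 + 644×12 = 390 + 382 + 7728 = 8500
Index = 9099 / 8500 × 100 = 107.0471

107.0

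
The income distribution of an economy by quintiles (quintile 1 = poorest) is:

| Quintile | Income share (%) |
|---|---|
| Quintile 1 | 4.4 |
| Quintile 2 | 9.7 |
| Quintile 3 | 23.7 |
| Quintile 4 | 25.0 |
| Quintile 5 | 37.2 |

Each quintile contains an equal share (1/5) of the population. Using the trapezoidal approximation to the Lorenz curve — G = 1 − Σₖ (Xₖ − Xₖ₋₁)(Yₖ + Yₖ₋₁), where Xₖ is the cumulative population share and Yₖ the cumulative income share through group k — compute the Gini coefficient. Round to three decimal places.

0.324

Cumulative income shares Yₖ: 0.0440, 0.1410, 0.3780, 0.6280, 1.0000
Σ (Xₖ−Xₖ₋₁)(Yₖ+Yₖ₋₁) = (1/5)(0.0440+0.0000) + (1/5)(0.1410+0.0440) + (1/5)(0.3780+0.1410) + (1/5)(0.6280+0.3780) + (1/5)(1.0000+0.6280)
  = 0.0088 + 0.0370 + 0.1038 + 0.2012 + 0.3256 = 0.6764
G = 1 − 0.6764 = 0.3236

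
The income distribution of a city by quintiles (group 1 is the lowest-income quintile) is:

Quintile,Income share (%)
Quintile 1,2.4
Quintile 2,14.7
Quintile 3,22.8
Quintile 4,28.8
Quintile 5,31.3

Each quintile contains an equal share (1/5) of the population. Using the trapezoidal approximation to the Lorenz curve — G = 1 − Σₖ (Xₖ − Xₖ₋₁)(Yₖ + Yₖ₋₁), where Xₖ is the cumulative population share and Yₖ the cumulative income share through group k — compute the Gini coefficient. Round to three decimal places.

0.288

Cumulative income shares Yₖ: 0.0240, 0.1710, 0.3990, 0.6870, 1.0000
Σ (Xₖ−Xₖ₋₁)(Yₖ+Yₖ₋₁) = (1/5)(0.0240+0.0000) + (1/5)(0.1710+0.0240) + (1/5)(0.3990+0.1710) + (1/5)(0.6870+0.3990) + (1/5)(1.0000+0.6870)
  = 0.0048 + 0.0390 + 0.1140 + 0.2172 + 0.3374 = 0.7124
G = 1 − 0.7124 = 0.2876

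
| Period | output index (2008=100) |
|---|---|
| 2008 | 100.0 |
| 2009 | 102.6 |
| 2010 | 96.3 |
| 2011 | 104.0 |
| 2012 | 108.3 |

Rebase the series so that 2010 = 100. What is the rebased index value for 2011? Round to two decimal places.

108.00

Rebased(2011) = 104.0 / 96.3 × 100 = 107.9958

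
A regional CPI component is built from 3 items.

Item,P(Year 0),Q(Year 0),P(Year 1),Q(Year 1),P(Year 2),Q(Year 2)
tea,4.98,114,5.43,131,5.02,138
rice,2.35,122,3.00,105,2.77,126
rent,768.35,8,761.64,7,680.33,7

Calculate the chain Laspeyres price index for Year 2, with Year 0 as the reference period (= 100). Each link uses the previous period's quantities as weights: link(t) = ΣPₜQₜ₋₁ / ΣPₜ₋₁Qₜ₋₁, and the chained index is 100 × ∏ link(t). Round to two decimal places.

Link Year 0→Year 1:
ΣP(Year 1)Q(Year 0) = 5.43×114 + 3.00×122 + 761.64×8 = 619.02 + 366 + 6093.12 = 7078.14
ΣP(Year 0)Q(Year 0) = 4.98×114 + 2.35×122 + 768.35×8 = 567.72 + 286.7 + 6146.8 = 7001.22
link = 7078.14/7001.22 = 1.010987
Link Year 1→Year 2:
ΣP(Year 2)Q(Year 1) = 5.02×131 + 2.77×105 + 680.33×7 = 657.62 + 290.85 + 4762.31 = 5710.78
ΣP(Year 1)Q(Year 1) = 5.43×131 + 3.00×105 + 761.64×7 = 711.33 + 315 + 5331.48 = 6357.81
link = 5710.78/6357.81 = 0.898231
Chained index = 100 × 1.010987 × 0.898231 = 90.8099

90.81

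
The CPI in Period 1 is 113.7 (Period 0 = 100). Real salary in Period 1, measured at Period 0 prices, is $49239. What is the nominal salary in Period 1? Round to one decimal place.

55984.7

Nominal = Real × (Index/100) = 49239 × (113.7/100)
        = 49239 × 1.137 = 55984.7430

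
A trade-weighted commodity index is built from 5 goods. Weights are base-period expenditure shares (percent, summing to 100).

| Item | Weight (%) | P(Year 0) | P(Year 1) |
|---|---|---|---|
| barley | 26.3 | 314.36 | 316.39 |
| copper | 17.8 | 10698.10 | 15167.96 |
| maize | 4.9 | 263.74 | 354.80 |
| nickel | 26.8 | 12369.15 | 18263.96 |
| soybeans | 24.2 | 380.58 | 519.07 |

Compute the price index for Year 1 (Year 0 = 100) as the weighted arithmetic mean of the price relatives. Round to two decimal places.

barley: 26.3 × (316.39/314.36) = 26.3 × 1.006458 = 26.4698
copper: 17.8 × (15167.96/10698.10) = 17.8 × 1.417818 = 25.2372
maize: 4.9 × (354.80/263.74) = 4.9 × 1.345264 = 6.5918
nickel: 26.8 × (18263.96/12369.15) = 26.8 × 1.476574 = 39.5722
soybeans: 24.2 × (519.07/380.58) = 24.2 × 1.363892 = 33.0062
Index = Σ wᵢ·(p₁ᵢ/p₀ᵢ) = 26.4698 + 25.2372 + 6.5918 + 39.5722 + 33.0062 = 130.8771

130.88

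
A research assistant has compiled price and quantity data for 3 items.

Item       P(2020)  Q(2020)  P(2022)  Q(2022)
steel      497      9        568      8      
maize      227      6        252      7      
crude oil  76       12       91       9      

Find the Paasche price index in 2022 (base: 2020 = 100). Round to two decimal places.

114.05

Paasche price index uses current-period quantities as weights.
ΣP(2022)·Q(2022) = 568×8 + 252×7 + 91×9 = 4544 + 1764 + 819 = 7127
ΣP(2020)·Q(2022) = 497×8 + 227×7 + 76×9 = 3976 + 1589 + 684 = 6249
Index = 7127 / 6249 × 100 = 114.0502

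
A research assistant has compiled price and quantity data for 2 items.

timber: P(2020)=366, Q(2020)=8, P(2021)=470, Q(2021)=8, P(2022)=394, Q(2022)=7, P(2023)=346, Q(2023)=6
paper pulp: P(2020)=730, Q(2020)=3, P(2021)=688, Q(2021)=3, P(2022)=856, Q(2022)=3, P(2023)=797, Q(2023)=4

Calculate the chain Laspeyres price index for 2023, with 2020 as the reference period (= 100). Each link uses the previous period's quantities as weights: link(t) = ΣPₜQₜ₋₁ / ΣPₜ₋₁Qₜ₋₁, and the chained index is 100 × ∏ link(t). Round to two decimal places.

101.00

Link 2020→2021:
ΣP(2021)Q(2020) = 470×8 + 688×3 = 3760 + 2064 = 5824
ΣP(2020)Q(2020) = 366×8 + 730×3 = 2928 + 2190 = 5118
link = 5824/5118 = 1.137945
Link 2021→2022:
ΣP(2022)Q(2021) = 394×8 + 856×3 = 3152 + 2568 = 5720
ΣP(2021)Q(2021) = 470×8 + 688×3 = 3760 + 2064 = 5824
link = 5720/5824 = 0.982143
Link 2022→2023:
ΣP(2023)Q(2022) = 346×7 + 797×3 = 2422 + 2391 = 4813
ΣP(2022)Q(2022) = 394×7 + 856×3 = 2758 + 2568 = 5326
link = 4813/5326 = 0.903680
Chained index = 100 × 1.137945 × 0.982143 × 0.903680 = 100.9975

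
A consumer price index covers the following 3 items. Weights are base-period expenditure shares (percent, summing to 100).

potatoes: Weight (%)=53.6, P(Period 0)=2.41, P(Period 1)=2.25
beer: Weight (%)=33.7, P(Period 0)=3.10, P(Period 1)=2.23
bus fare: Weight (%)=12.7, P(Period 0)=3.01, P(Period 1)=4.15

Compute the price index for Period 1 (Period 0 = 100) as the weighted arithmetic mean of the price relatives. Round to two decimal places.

91.79

potatoes: 53.6 × (2.25/2.41) = 53.6 × 0.933610 = 50.0415
beer: 33.7 × (2.23/3.10) = 33.7 × 0.719355 = 24.2423
bus fare: 12.7 × (4.15/3.01) = 12.7 × 1.378738 = 17.5100
Index = Σ wᵢ·(p₁ᵢ/p₀ᵢ) = 50.0415 + 24.2423 + 17.5100 = 91.7937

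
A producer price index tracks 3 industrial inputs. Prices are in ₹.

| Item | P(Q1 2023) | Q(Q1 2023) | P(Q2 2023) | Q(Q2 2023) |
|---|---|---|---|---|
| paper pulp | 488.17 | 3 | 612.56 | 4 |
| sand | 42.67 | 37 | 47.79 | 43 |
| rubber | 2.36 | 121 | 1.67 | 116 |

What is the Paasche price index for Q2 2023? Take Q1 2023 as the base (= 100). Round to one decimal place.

115.7

Paasche price index uses current-period quantities as weights.
ΣP(Q2 2023)·Q(Q2 2023) = 612.56×4 + 47.79×43 + 1.67×116 = 2450.24 + 2054.97 + 193.72 = 4698.93
ΣP(Q1 2023)·Q(Q2 2023) = 488.17×4 + 42.67×43 + 2.36×116 = 1952.68 + 1834.81 + 273.76 = 4061.25
Index = 4698.93 / 4061.25 × 100 = 115.7016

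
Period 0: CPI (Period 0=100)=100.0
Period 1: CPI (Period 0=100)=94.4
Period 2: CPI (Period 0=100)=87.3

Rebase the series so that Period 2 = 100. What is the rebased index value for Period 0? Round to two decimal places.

114.55

Rebased(Period 0) = 100.0 / 87.3 × 100 = 114.5475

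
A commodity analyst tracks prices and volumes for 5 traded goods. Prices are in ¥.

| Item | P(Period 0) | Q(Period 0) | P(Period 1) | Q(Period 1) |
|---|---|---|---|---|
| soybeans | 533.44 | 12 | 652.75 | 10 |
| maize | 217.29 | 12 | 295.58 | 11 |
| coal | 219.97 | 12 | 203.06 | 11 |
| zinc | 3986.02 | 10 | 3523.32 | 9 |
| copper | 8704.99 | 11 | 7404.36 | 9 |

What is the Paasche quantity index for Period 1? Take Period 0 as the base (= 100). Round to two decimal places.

Paasche quantity index uses current-period prices as weights.
ΣP(Period 1)·Q(Period 1) = 652.75×10 + 295.58×11 + 203.06×11 + 3523.32×9 + 7404.36×9 = 6527.5 + 3251.38 + 2233.66 + 31709.88 + 66639.24 = 110361.66
ΣP(Period 1)·Q(Period 0) = 652.75×12 + 295.58×12 + 203.06×12 + 3523.32×10 + 7404.36×11 = 7833 + 3546.96 + 2436.72 + 35233.2 + 81447.96 = 130497.84
Index = 110361.66 / 130497.84 × 100 = 84.5697

84.57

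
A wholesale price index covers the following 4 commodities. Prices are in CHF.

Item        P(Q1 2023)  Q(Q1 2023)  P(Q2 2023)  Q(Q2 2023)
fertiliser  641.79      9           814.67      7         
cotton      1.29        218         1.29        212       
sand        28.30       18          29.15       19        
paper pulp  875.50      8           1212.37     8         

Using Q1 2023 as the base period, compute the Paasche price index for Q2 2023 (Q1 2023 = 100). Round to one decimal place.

Paasche price index uses current-period quantities as weights.
ΣP(Q2 2023)·Q(Q2 2023) = 814.67×7 + 1.29×212 + 29.15×19 + 1212.37×8 = 5702.69 + 273.48 + 553.85 + 9698.96 = 16228.98
ΣP(Q1 2023)·Q(Q2 2023) = 641.79×7 + 1.29×212 + 28.30×19 + 875.50×8 = 4492.53 + 273.48 + 537.7 + 7004 = 12307.71
Index = 16228.98 / 12307.71 × 100 = 131.8603

131.9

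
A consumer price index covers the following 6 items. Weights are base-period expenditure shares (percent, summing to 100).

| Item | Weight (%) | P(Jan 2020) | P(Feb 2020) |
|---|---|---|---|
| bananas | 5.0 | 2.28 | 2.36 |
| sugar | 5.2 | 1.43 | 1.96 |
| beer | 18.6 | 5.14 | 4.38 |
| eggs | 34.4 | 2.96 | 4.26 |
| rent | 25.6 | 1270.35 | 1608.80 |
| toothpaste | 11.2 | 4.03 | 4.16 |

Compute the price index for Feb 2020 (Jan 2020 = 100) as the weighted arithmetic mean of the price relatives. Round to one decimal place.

121.6

bananas: 5.0 × (2.36/2.28) = 5.0 × 1.035088 = 5.1754
sugar: 5.2 × (1.96/1.43) = 5.2 × 1.370629 = 7.1273
beer: 18.6 × (4.38/5.14) = 18.6 × 0.852140 = 15.8498
eggs: 34.4 × (4.26/2.96) = 34.4 × 1.439189 = 49.5081
rent: 25.6 × (1608.80/1270.35) = 25.6 × 1.266423 = 32.4204
toothpaste: 11.2 × (4.16/4.03) = 11.2 × 1.032258 = 11.5613
Index = Σ wᵢ·(p₁ᵢ/p₀ᵢ) = 5.1754 + 7.1273 + 15.8498 + 49.5081 + 32.4204 + 11.5613 = 121.6423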